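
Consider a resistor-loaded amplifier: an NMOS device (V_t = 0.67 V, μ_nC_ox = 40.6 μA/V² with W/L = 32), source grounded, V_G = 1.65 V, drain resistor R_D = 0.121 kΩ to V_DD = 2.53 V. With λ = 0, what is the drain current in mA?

I_D = 0.624 mA

V_GS = V_G = 1.65 V, so V_ov = 1.65 − 0.67 = 0.98 V.
k_n = μ_nC_ox · (W/L) = 1.299 mA/V².
Assume saturation: I_D = ½ k_n V_ov² = 0.5 × 1.299 × 0.98² = 0.624 mA, giving V_DS = V_DD − I_D R_D = 2.53 − 0.624 × 0.121 = 2.45 V.
V_DS = 2.45 V ≥ V_ov = 0.98 V, confirming saturation.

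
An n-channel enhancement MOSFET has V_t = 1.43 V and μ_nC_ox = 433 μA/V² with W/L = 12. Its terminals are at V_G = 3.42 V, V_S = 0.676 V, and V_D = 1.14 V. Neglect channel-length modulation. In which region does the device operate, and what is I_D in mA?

Triode; I_D = 2.61 mA

V_GS = V_G − V_S = 3.42 − 0.676 = 2.74 V; V_DS = V_D − V_S = 1.14 − 0.676 = 0.464 V.
k_n = μ_nC_ox · (W/L) = 5.196 mA/V².
V_ov = V_GS − V_t = 2.74 − 1.43 = 1.31 V.
Since V_DS = 0.464 V < V_ov = 1.31 V, the device is in the triode region.
I_D = k_n [V_ov · V_DS − ½ V_DS²] = 5.196 × [1.31 × 0.464 − 0.5 × 0.464²] = 2.61 mA.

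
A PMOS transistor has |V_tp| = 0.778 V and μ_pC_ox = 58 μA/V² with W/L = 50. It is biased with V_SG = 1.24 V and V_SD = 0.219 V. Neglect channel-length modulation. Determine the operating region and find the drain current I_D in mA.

k_p = μ_pC_ox · (W/L) = 2.9 mA/V².
V_ov = V_SG − |V_tp| = 1.24 − 0.778 = 0.462 V.
Since V_SD = 0.219 V < V_ov = 0.462 V, the device is in the triode region.
I_D = k_p [V_ov · V_SD − ½ V_SD²] = 2.9 × [0.462 × 0.219 − 0.5 × 0.219²] = 0.224 mA.

Triode; I_D = 0.224 mA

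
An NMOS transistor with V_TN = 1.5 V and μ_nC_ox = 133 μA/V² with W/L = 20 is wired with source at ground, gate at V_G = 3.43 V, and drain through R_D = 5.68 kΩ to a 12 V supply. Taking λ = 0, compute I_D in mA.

I_D = 2.03 mA

V_GS = V_G = 3.43 V, so V_ov = 3.43 − 1.5 = 1.93 V.
k_n = μ_nC_ox · (W/L) = 2.66 mA/V².
Assume saturation: I_D = ½ k_n V_ov² = 0.5 × 2.66 × 1.93² = 4.95 mA, giving V_DS = V_DD − I_D R_D = 12 − 4.95 × 5.68 = -16.1 V.
But -16.1 V < V_ov = 1.93 V, so the device is actually in triode.
In triode I_D = k_n[V_ov V_DS − ½ V_DS²] and I_D = (V_DD − V_DS)/R_D. Equating: 7.55 V_DS² − 30.16 V_DS + 12 = 0, giving V_DS = 0.448 V (the root below V_ov).
I_D = (12 − 0.448) / 5.68 = 2.03 mA.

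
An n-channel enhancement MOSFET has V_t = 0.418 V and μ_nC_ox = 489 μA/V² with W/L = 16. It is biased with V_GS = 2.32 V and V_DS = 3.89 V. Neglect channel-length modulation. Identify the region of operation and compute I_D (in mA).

Saturation; I_D = 14.2 mA

k_n = μ_nC_ox · (W/L) = 7.824 mA/V².
V_ov = V_GS − V_t = 2.32 − 0.418 = 1.9 V.
Since V_DS = 3.89 V ≥ V_ov = 1.9 V, the device is in saturation.
I_D = ½ k_n V_ov² = 0.5 × 7.824 × 1.9² = 14.2 mA.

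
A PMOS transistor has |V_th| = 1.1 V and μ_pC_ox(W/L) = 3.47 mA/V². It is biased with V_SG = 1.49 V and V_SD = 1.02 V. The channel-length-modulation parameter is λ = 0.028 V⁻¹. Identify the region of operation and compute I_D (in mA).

V_ov = V_SG − |V_th| = 1.49 − 1.1 = 0.39 V.
Since V_SD = 1.02 V ≥ V_ov = 0.39 V, the device is in saturation.
I_D = ½ k_p V_ov² (1 + λ V_SD) = 0.5 × 3.47 × 0.39² × (1 + 0.028 × 1.02) = 0.271 mA.

Saturation; I_D = 0.271 mA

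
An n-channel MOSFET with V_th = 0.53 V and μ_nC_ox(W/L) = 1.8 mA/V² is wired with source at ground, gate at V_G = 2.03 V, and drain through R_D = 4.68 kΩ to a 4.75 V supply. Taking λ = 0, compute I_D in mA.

V_GS = V_G = 2.03 V, so V_ov = 2.03 − 0.53 = 1.5 V.
Assume saturation: I_D = ½ k_n V_ov² = 0.5 × 1.8 × 1.5² = 2.02 mA, giving V_DS = V_DD − I_D R_D = 4.75 − 2.02 × 4.68 = -4.73 V.
But -4.73 V < V_ov = 1.5 V, so the device is actually in triode.
In triode I_D = k_n[V_ov V_DS − ½ V_DS²] and I_D = (V_DD − V_DS)/R_D. Equating: 4.21 V_DS² − 13.64 V_DS + 4.75 = 0, giving V_DS = 0.397 V (the root below V_ov).
I_D = (4.75 − 0.397) / 4.68 = 0.93 mA.

I_D = 0.930 mA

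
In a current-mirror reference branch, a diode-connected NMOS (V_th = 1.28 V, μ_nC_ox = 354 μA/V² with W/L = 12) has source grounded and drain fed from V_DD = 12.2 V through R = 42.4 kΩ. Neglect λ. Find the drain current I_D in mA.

I_D = 0.249 mA

With gate tied to drain, V_GS = V_DS ≥ V_GS − V_th, so the device is in saturation.
k_n = μ_nC_ox · (W/L) = 4.248 mA/V².
KCL at the drain: ½ k_n (V_GS − V_th)² = (V_DD − V_GS)/R.
Let x = V_GS − 1.28. Then 90.1 x² + x − 10.92 = 0, giving x = 0.343 V (positive root), so V_GS = 1.62 V.
I_D = (V_DD − V_GS)/R = (12.2 − 1.62) / 42.4 = 0.249 mA.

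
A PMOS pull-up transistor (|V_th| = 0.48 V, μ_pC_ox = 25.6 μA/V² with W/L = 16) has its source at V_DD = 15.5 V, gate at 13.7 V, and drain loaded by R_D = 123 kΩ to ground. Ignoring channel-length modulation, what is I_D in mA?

I_D = 0.124 mA

V_SG = V_DD − V_G = 15.5 − 13.7 = 1.8 V, so V_ov = 1.8 − 0.48 = 1.32 V.
k_p = μ_pC_ox · (W/L) = 0.4096 mA/V².
Assume saturation: I_D = ½ k_p V_ov² = 0.5 × 0.4096 × 1.32² = 0.357 mA, giving V_SD = V_DD − I_D R_D = 15.5 − 0.357 × 123 = -28.4 V.
But -28.4 V < V_ov = 1.32 V, so the device is actually in triode.
In triode I_D = k_p[V_ov V_SD − ½ V_SD²] and I_D = (V_DD − V_SD)/R_D. Equating: 25.2 V_SD² − 67.5 V_SD + 15.5 = 0, giving V_SD = 0.254 V (the root below V_ov).
I_D = (15.5 − 0.254) / 123 = 0.124 mA.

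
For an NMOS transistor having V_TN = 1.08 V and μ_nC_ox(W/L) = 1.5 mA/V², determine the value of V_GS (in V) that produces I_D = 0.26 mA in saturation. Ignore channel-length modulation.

In saturation I_D = ½ k_n (V_GS − V_TN)², so V_GS − V_TN = √(2 I_D / k_n) = √(2 × 0.26 / 1.5) = 0.589 V.
V_GS = 1.08 + 0.589 = 1.67 V.

V_GS = 1.67 V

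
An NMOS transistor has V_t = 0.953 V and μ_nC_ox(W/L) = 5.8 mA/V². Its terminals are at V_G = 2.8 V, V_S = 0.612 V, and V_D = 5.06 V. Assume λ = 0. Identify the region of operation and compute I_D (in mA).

Saturation; I_D = 4.42 mA

V_GS = V_G − V_S = 2.8 − 0.612 = 2.19 V; V_DS = V_D − V_S = 5.06 − 0.612 = 4.45 V.
V_ov = V_GS − V_t = 2.19 − 0.953 = 1.23 V.
Since V_DS = 4.45 V ≥ V_ov = 1.23 V, the device is in saturation.
I_D = ½ k_n V_ov² = 0.5 × 5.8 × 1.23² = 4.42 mA.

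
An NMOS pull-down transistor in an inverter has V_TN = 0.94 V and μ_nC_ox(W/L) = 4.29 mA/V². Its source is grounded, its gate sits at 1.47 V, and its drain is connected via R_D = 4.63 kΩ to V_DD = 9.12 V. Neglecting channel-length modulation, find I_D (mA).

I_D = 0.603 mA

V_GS = V_G = 1.47 V, so V_ov = 1.47 − 0.94 = 0.53 V.
Assume saturation: I_D = ½ k_n V_ov² = 0.5 × 4.29 × 0.53² = 0.603 mA, giving V_DS = V_DD − I_D R_D = 9.12 − 0.603 × 4.63 = 6.33 V.
V_DS = 6.33 V ≥ V_ov = 0.53 V, confirming saturation.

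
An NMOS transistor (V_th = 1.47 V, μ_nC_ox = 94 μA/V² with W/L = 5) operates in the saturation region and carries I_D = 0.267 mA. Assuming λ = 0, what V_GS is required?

k_n = μ_nC_ox · (W/L) = 0.47 mA/V².
In saturation I_D = ½ k_n (V_GS − V_th)², so V_GS − V_th = √(2 I_D / k_n) = √(2 × 0.267 / 0.47) = 1.07 V.
V_GS = 1.47 + 1.07 = 2.54 V.

V_GS = 2.54 V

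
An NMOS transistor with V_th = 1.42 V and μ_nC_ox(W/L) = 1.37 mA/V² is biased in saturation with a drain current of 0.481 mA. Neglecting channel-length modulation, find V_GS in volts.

In saturation I_D = ½ k_n (V_GS − V_th)², so V_GS − V_th = √(2 I_D / k_n) = √(2 × 0.481 / 1.37) = 0.838 V.
V_GS = 1.42 + 0.838 = 2.26 V.

V_GS = 2.26 V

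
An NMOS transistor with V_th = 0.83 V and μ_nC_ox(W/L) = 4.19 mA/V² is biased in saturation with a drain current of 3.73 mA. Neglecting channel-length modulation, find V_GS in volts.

V_GS = 2.16 V

In saturation I_D = ½ k_n (V_GS − V_th)², so V_GS − V_th = √(2 I_D / k_n) = √(2 × 3.73 / 4.19) = 1.33 V.
V_GS = 0.83 + 1.33 = 2.16 V.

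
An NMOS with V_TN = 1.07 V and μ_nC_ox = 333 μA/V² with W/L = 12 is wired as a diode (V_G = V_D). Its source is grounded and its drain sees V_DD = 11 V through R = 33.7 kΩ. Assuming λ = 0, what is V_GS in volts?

With gate tied to drain, V_GS = V_DS ≥ V_GS − V_TN, so the device is in saturation.
k_n = μ_nC_ox · (W/L) = 3.996 mA/V².
KCL at the drain: ½ k_n (V_GS − V_TN)² = (V_DD − V_GS)/R.
Let x = V_GS − 1.07. Then 67.3 x² + x − 9.93 = 0, giving x = 0.377 V (positive root), so V_GS = 1.45 V.
I_D = (V_DD − V_GS)/R = (11 − 1.45) / 33.7 = 0.283 mA.

V_GS = 1.45 V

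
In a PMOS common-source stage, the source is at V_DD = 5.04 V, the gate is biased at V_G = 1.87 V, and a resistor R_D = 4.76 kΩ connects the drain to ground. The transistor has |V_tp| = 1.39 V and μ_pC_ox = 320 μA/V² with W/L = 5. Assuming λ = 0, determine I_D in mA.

I_D = 0.978 mA

V_SG = V_DD − V_G = 5.04 − 1.87 = 3.17 V, so V_ov = 3.17 − 1.39 = 1.78 V.
k_p = μ_pC_ox · (W/L) = 1.6 mA/V².
Assume saturation: I_D = ½ k_p V_ov² = 0.5 × 1.6 × 1.78² = 2.53 mA, giving V_SD = V_DD − I_D R_D = 5.04 − 2.53 × 4.76 = -7.03 V.
But -7.03 V < V_ov = 1.78 V, so the device is actually in triode.
In triode I_D = k_p[V_ov V_SD − ½ V_SD²] and I_D = (V_DD − V_SD)/R_D. Equating: 3.81 V_SD² − 14.56 V_SD + 5.04 = 0, giving V_SD = 0.385 V (the root below V_ov).
I_D = (5.04 − 0.385) / 4.76 = 0.978 mA.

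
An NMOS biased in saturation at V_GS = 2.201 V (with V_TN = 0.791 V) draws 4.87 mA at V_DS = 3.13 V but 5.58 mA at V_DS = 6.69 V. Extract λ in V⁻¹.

With V_GS fixed, I_D ∝ (1 + λ V_DS) in saturation, so I_D2/I_D1 = (1 + λ V_DS2)/(1 + λ V_DS1).
5.58/4.87 = 1.146 = (1 + 6.69 λ)/(1 + 3.13 λ).
Solving: λ (I_D1 V_DS2 − I_D2 V_DS1) = I_D2 − I_D1, so λ = (5.58 − 4.87) / (4.87 × 6.69 − 5.58 × 3.13) = 0.71 / 15.1 = 0.047 V⁻¹.

λ = 0.0470 V⁻¹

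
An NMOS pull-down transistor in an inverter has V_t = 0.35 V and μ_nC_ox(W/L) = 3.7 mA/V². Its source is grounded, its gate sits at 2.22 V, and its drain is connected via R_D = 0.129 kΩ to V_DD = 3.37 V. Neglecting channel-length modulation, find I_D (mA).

I_D = 6.47 mA

V_GS = V_G = 2.22 V, so V_ov = 2.22 − 0.35 = 1.87 V.
Assume saturation: I_D = ½ k_n V_ov² = 0.5 × 3.7 × 1.87² = 6.47 mA, giving V_DS = V_DD − I_D R_D = 3.37 − 6.47 × 0.129 = 2.54 V.
V_DS = 2.54 V ≥ V_ov = 1.87 V, confirming saturation.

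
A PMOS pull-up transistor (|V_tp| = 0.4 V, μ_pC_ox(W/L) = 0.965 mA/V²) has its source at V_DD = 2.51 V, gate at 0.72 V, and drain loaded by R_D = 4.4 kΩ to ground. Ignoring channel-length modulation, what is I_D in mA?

I_D = 0.476 mA

V_SG = V_DD − V_G = 2.51 − 0.72 = 1.79 V, so V_ov = 1.79 − 0.4 = 1.39 V.
Assume saturation: I_D = ½ k_p V_ov² = 0.5 × 0.965 × 1.39² = 0.932 mA, giving V_SD = V_DD − I_D R_D = 2.51 − 0.932 × 4.4 = -1.59 V.
But -1.59 V < V_ov = 1.39 V, so the device is actually in triode.
In triode I_D = k_p[V_ov V_SD − ½ V_SD²] and I_D = (V_DD − V_SD)/R_D. Equating: 2.12 V_SD² − 6.902 V_SD + 2.51 = 0, giving V_SD = 0.417 V (the root below V_ov).
I_D = (2.51 − 0.417) / 4.4 = 0.476 mA.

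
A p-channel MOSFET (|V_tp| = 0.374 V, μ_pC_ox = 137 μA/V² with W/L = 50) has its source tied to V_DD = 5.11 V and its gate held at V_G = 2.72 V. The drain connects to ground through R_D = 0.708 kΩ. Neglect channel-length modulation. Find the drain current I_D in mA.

I_D = 6.46 mA

V_SG = V_DD − V_G = 5.11 − 2.72 = 2.39 V, so V_ov = 2.39 − 0.374 = 2.02 V.
k_p = μ_pC_ox · (W/L) = 6.85 mA/V².
Assume saturation: I_D = ½ k_p V_ov² = 0.5 × 6.85 × 2.02² = 13.9 mA, giving V_SD = V_DD − I_D R_D = 5.11 − 13.9 × 0.708 = -4.75 V.
But -4.75 V < V_ov = 2.02 V, so the device is actually in triode.
In triode I_D = k_p[V_ov V_SD − ½ V_SD²] and I_D = (V_DD − V_SD)/R_D. Equating: 2.42 V_SD² − 10.78 V_SD + 5.11 = 0, giving V_SD = 0.54 V (the root below V_ov).
I_D = (5.11 − 0.54) / 0.708 = 6.46 mA.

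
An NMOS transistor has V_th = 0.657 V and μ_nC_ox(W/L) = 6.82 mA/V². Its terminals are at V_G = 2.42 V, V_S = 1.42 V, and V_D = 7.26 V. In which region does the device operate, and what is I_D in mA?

Saturation; I_D = 0.401 mA

V_GS = V_G − V_S = 2.42 − 1.42 = 1 V; V_DS = V_D − V_S = 7.26 − 1.42 = 5.84 V.
V_ov = V_GS − V_th = 1 − 0.657 = 0.343 V.
Since V_DS = 5.84 V ≥ V_ov = 0.343 V, the device is in saturation.
I_D = ½ k_n V_ov² = 0.5 × 6.82 × 0.343² = 0.401 mA.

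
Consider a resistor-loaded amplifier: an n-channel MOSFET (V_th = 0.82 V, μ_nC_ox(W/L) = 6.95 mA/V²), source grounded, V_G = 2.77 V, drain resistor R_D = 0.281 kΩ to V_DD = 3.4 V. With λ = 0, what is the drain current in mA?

I_D = 9.05 mA

V_GS = V_G = 2.77 V, so V_ov = 2.77 − 0.82 = 1.95 V.
Assume saturation: I_D = ½ k_n V_ov² = 0.5 × 6.95 × 1.95² = 13.2 mA, giving V_DS = V_DD − I_D R_D = 3.4 − 13.2 × 0.281 = -0.313 V.
But -0.313 V < V_ov = 1.95 V, so the device is actually in triode.
In triode I_D = k_n[V_ov V_DS − ½ V_DS²] and I_D = (V_DD − V_DS)/R_D. Equating: 0.976 V_DS² − 4.808 V_DS + 3.4 = 0, giving V_DS = 0.856 V (the root below V_ov).
I_D = (3.4 − 0.856) / 0.281 = 9.05 mA.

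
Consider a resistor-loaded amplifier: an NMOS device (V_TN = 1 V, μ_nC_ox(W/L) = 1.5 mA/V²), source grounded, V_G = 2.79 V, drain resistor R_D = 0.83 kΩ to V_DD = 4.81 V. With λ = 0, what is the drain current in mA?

V_GS = V_G = 2.79 V, so V_ov = 2.79 − 1 = 1.79 V.
Assume saturation: I_D = ½ k_n V_ov² = 0.5 × 1.5 × 1.79² = 2.4 mA, giving V_DS = V_DD − I_D R_D = 4.81 − 2.4 × 0.83 = 2.82 V.
V_DS = 2.82 V ≥ V_ov = 1.79 V, confirming saturation.

I_D = 2.40 mA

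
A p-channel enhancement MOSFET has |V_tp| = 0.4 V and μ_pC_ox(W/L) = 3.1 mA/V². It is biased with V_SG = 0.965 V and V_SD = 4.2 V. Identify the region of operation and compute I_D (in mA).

V_ov = V_SG − |V_tp| = 0.965 − 0.4 = 0.565 V.
Since V_SD = 4.2 V ≥ V_ov = 0.565 V, the device is in saturation.
I_D = ½ k_p V_ov² = 0.5 × 3.1 × 0.565² = 0.495 mA.

Saturation; I_D = 0.495 mA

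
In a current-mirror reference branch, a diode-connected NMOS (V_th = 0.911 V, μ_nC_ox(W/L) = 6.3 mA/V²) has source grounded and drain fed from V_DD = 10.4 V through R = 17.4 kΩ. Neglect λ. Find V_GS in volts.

With gate tied to drain, V_GS = V_DS ≥ V_GS − V_th, so the device is in saturation.
KCL at the drain: ½ k_n (V_GS − V_th)² = (V_DD − V_GS)/R.
Let x = V_GS − 0.911. Then 54.8 x² + x − 9.489 = 0, giving x = 0.407 V (positive root), so V_GS = 1.32 V.
I_D = (V_DD − V_GS)/R = (10.4 − 1.32) / 17.4 = 0.522 mA.

V_GS = 1.32 V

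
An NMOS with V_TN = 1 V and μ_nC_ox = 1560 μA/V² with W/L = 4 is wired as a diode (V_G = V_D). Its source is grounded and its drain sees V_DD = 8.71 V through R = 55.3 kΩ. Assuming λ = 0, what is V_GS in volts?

With gate tied to drain, V_GS = V_DS ≥ V_GS − V_TN, so the device is in saturation.
k_n = μ_nC_ox · (W/L) = 6.24 mA/V².
KCL at the drain: ½ k_n (V_GS − V_TN)² = (V_DD − V_GS)/R.
Let x = V_GS − 1. Then 173 x² + x − 7.71 = 0, giving x = 0.209 V (positive root), so V_GS = 1.21 V.
I_D = (V_DD − V_GS)/R = (8.71 − 1.21) / 55.3 = 0.136 mA.

V_GS = 1.21 V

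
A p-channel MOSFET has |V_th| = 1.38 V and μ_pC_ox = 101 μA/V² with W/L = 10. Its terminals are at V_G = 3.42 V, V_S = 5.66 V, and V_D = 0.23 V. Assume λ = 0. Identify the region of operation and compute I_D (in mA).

V_SG = V_S − V_G = 5.66 − 3.42 = 2.24 V; V_SD = V_S − V_D = 5.66 − 0.23 = 5.43 V.
k_p = μ_pC_ox · (W/L) = 1.01 mA/V².
V_ov = V_SG − |V_th| = 2.24 − 1.38 = 0.86 V.
Since V_SD = 5.43 V ≥ V_ov = 0.86 V, the device is in saturation.
I_D = ½ k_p V_ov² = 0.5 × 1.01 × 0.86² = 0.373 mA.

Saturation; I_D = 0.373 mA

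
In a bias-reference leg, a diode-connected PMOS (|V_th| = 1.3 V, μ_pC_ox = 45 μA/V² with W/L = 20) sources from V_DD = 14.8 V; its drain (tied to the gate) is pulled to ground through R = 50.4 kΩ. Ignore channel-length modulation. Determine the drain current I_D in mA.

I_D = 0.253 mA

With gate tied to drain, V_SG = V_SD ≥ V_SG − |V_th|, so the device is in saturation.
k_p = μ_pC_ox · (W/L) = 0.9 mA/V².
KCL at the drain: ½ k_p (V_SG − |V_th|)² = (V_DD − V_SG)/R.
Let x = V_SG − 1.3. Then 22.7 x² + x − 13.5 = 0, giving x = 0.75 V (positive root), so V_SG = 2.05 V.
I_D = (V_DD − V_SG)/R = (14.8 − 2.05) / 50.4 = 0.253 mA.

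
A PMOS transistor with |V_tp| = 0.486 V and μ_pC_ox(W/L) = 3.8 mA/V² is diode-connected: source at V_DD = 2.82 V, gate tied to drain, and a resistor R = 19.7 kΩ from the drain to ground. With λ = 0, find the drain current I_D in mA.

With gate tied to drain, V_SG = V_SD ≥ V_SG − |V_tp|, so the device is in saturation.
KCL at the drain: ½ k_p (V_SG − |V_tp|)² = (V_DD − V_SG)/R.
Let x = V_SG − 0.486. Then 37.4 x² + x − 2.334 = 0, giving x = 0.237 V (positive root), so V_SG = 0.723 V.
I_D = (V_DD − V_SG)/R = (2.82 − 0.723) / 19.7 = 0.106 mA.

I_D = 0.106 mA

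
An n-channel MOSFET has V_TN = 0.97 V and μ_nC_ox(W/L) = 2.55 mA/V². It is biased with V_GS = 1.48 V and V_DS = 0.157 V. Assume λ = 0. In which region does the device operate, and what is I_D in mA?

V_ov = V_GS − V_TN = 1.48 − 0.97 = 0.51 V.
Since V_DS = 0.157 V < V_ov = 0.51 V, the device is in the triode region.
I_D = k_n [V_ov · V_DS − ½ V_DS²] = 2.55 × [0.51 × 0.157 − 0.5 × 0.157²] = 0.173 mA.

Triode; I_D = 0.173 mA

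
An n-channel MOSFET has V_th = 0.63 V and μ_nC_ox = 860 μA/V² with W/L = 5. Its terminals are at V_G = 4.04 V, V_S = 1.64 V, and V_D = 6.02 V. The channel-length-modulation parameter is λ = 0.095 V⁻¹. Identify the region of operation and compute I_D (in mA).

V_GS = V_G − V_S = 4.04 − 1.64 = 2.4 V; V_DS = V_D − V_S = 6.02 − 1.64 = 4.38 V.
k_n = μ_nC_ox · (W/L) = 4.3 mA/V².
V_ov = V_GS − V_th = 2.4 − 0.63 = 1.77 V.
Since V_DS = 4.38 V ≥ V_ov = 1.77 V, the device is in saturation.
I_D = ½ k_n V_ov² (1 + λ V_DS) = 0.5 × 4.3 × 1.77² × (1 + 0.095 × 4.38) = 9.54 mA.

Saturation; I_D = 9.54 mA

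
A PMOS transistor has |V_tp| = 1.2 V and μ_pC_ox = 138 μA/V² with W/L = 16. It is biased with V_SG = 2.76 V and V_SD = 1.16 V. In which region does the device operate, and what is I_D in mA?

Triode; I_D = 2.51 mA

k_p = μ_pC_ox · (W/L) = 2.208 mA/V².
V_ov = V_SG − |V_tp| = 2.76 − 1.2 = 1.56 V.
Since V_SD = 1.16 V < V_ov = 1.56 V, the device is in the triode region.
I_D = k_p [V_ov · V_SD − ½ V_SD²] = 2.208 × [1.56 × 1.16 − 0.5 × 1.16²] = 2.51 mA.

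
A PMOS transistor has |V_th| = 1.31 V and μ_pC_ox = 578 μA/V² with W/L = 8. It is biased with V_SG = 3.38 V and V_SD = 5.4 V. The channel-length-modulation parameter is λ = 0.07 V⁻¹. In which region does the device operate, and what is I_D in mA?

Saturation; I_D = 13.7 mA

k_p = μ_pC_ox · (W/L) = 4.624 mA/V².
V_ov = V_SG − |V_th| = 3.38 − 1.31 = 2.07 V.
Since V_SD = 5.4 V ≥ V_ov = 2.07 V, the device is in saturation.
I_D = ½ k_p V_ov² (1 + λ V_SD) = 0.5 × 4.624 × 2.07² × (1 + 0.07 × 5.4) = 13.7 mA.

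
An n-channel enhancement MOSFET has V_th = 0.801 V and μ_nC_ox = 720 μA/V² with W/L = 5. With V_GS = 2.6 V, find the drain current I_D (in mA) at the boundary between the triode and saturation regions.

I_D = 5.83 mA

At the boundary V_DS = V_ov = V_GS − V_th = 2.6 − 0.801 = 1.8 V.
k_n = μ_nC_ox · (W/L) = 3.6 mA/V².
I_D = ½ k_n V_ov² = 0.5 × 3.6 × 1.8² = 5.83 mA.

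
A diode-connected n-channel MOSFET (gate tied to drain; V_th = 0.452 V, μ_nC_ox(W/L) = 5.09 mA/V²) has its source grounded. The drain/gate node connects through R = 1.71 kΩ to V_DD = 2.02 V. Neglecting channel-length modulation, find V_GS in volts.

With gate tied to drain, V_GS = V_DS ≥ V_GS − V_th, so the device is in saturation.
KCL at the drain: ½ k_n (V_GS − V_th)² = (V_DD − V_GS)/R.
Let x = V_GS − 0.452. Then 4.35 x² + x − 1.568 = 0, giving x = 0.496 V (positive root), so V_GS = 0.948 V.
I_D = (V_DD − V_GS)/R = (2.02 − 0.948) / 1.71 = 0.627 mA.

V_GS = 0.948 V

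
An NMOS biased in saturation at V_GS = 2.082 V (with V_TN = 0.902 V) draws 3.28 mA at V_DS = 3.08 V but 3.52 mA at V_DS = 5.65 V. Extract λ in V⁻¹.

λ = 0.0312 V⁻¹

With V_GS fixed, I_D ∝ (1 + λ V_DS) in saturation, so I_D2/I_D1 = (1 + λ V_DS2)/(1 + λ V_DS1).
3.52/3.28 = 1.073 = (1 + 5.65 λ)/(1 + 3.08 λ).
Solving: λ (I_D1 V_DS2 − I_D2 V_DS1) = I_D2 − I_D1, so λ = (3.52 − 3.28) / (3.28 × 5.65 − 3.52 × 3.08) = 0.24 / 7.69 = 0.0312 V⁻¹.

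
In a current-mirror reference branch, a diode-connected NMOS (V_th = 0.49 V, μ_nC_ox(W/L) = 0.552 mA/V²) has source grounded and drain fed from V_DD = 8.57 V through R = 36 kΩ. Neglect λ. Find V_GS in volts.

V_GS = 1.34 V

With gate tied to drain, V_GS = V_DS ≥ V_GS − V_th, so the device is in saturation.
KCL at the drain: ½ k_n (V_GS − V_th)² = (V_DD − V_GS)/R.
Let x = V_GS − 0.49. Then 9.94 x² + x − 8.08 = 0, giving x = 0.853 V (positive root), so V_GS = 1.34 V.
I_D = (V_DD − V_GS)/R = (8.57 − 1.34) / 36 = 0.201 mA.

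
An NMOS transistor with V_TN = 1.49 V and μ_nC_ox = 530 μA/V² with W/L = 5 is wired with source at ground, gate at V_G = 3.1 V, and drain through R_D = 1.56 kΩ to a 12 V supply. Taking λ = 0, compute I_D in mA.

V_GS = V_G = 3.1 V, so V_ov = 3.1 − 1.49 = 1.61 V.
k_n = μ_nC_ox · (W/L) = 2.65 mA/V².
Assume saturation: I_D = ½ k_n V_ov² = 0.5 × 2.65 × 1.61² = 3.43 mA, giving V_DS = V_DD − I_D R_D = 12 − 3.43 × 1.56 = 6.64 V.
V_DS = 6.64 V ≥ V_ov = 1.61 V, confirming saturation.

I_D = 3.43 mA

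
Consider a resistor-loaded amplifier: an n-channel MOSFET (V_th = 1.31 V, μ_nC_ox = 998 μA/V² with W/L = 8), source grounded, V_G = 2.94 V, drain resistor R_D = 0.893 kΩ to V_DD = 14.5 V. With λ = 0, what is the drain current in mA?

V_GS = V_G = 2.94 V, so V_ov = 2.94 − 1.31 = 1.63 V.
k_n = μ_nC_ox · (W/L) = 7.984 mA/V².
Assume saturation: I_D = ½ k_n V_ov² = 0.5 × 7.984 × 1.63² = 10.6 mA, giving V_DS = V_DD − I_D R_D = 14.5 − 10.6 × 0.893 = 5.03 V.
V_DS = 5.03 V ≥ V_ov = 1.63 V, confirming saturation.

I_D = 10.6 mA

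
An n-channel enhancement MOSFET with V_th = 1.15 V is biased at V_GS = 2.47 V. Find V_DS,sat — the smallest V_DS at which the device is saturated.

V_DS,sat = 1.32 V

The boundary between triode and saturation is V_DS = V_GS − V_th = V_ov.
V_ov = 2.47 − 1.15 = 1.32 V.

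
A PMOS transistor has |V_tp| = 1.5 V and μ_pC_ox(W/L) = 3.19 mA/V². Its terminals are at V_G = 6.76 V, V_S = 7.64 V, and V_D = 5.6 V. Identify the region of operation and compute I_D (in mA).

V_SG = V_S − V_G = 7.64 − 6.76 = 0.88 V; V_SD = V_S − V_D = 7.64 − 5.6 = 2.04 V.
V_SG = 0.88 V < |V_tp| = 1.5 V, so the transistor is in cutoff.

Cutoff; I_D = 0 mA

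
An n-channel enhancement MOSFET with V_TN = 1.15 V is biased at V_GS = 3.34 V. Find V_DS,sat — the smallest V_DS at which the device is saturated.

The boundary between triode and saturation is V_DS = V_GS − V_TN = V_ov.
V_ov = 3.34 − 1.15 = 2.19 V.

V_DS,sat = 2.19 V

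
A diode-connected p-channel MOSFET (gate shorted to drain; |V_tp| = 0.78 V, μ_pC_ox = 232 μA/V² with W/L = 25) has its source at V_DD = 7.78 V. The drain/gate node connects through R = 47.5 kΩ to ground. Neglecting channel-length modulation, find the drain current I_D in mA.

With gate tied to drain, V_SG = V_SD ≥ V_SG − |V_tp|, so the device is in saturation.
k_p = μ_pC_ox · (W/L) = 5.8 mA/V².
KCL at the drain: ½ k_p (V_SG − |V_tp|)² = (V_DD − V_SG)/R.
Let x = V_SG − 0.78. Then 138 x² + x − 7 = 0, giving x = 0.222 V (positive root), so V_SG = 1 V.
I_D = (V_DD − V_SG)/R = (7.78 − 1) / 47.5 = 0.143 mA.

I_D = 0.143 mA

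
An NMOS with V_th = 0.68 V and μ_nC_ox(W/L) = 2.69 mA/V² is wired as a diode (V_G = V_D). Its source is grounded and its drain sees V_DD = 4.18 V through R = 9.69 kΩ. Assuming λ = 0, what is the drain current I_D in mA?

With gate tied to drain, V_GS = V_DS ≥ V_GS − V_th, so the device is in saturation.
KCL at the drain: ½ k_n (V_GS − V_th)² = (V_DD − V_GS)/R.
Let x = V_GS − 0.68. Then 13 x² + x − 3.5 = 0, giving x = 0.481 V (positive root), so V_GS = 1.16 V.
I_D = (V_DD − V_GS)/R = (4.18 − 1.16) / 9.69 = 0.312 mA.

I_D = 0.312 mA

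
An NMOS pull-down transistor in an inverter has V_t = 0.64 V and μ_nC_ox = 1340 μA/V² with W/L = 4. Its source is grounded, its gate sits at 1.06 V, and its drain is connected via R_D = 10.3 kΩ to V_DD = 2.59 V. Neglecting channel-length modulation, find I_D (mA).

V_GS = V_G = 1.06 V, so V_ov = 1.06 − 0.64 = 0.42 V.
k_n = μ_nC_ox · (W/L) = 5.36 mA/V².
Assume saturation: I_D = ½ k_n V_ov² = 0.5 × 5.36 × 0.42² = 0.473 mA, giving V_DS = V_DD − I_D R_D = 2.59 − 0.473 × 10.3 = -2.28 V.
But -2.28 V < V_ov = 0.42 V, so the device is actually in triode.
In triode I_D = k_n[V_ov V_DS − ½ V_DS²] and I_D = (V_DD − V_DS)/R_D. Equating: 27.6 V_DS² − 24.19 V_DS + 2.59 = 0, giving V_DS = 0.125 V (the root below V_ov).
I_D = (2.59 − 0.125) / 10.3 = 0.239 mA.

I_D = 0.239 mA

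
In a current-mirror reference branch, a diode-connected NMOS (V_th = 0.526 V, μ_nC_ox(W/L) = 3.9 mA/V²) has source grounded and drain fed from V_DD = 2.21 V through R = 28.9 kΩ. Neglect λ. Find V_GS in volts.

With gate tied to drain, V_GS = V_DS ≥ V_GS − V_th, so the device is in saturation.
KCL at the drain: ½ k_n (V_GS − V_th)² = (V_DD − V_GS)/R.
Let x = V_GS − 0.526. Then 56.4 x² + x − 1.684 = 0, giving x = 0.164 V (positive root), so V_GS = 0.69 V.
I_D = (V_DD − V_GS)/R = (2.21 − 0.69) / 28.9 = 0.0526 mA.

V_GS = 0.690 V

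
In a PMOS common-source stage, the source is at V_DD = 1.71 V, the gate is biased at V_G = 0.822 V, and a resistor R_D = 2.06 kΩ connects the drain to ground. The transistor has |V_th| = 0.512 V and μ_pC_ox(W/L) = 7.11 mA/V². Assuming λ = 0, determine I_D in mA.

I_D = 0.503 mA

V_SG = V_DD − V_G = 1.71 − 0.822 = 0.888 V, so V_ov = 0.888 − 0.512 = 0.376 V.
Assume saturation: I_D = ½ k_p V_ov² = 0.5 × 7.11 × 0.376² = 0.503 mA, giving V_SD = V_DD − I_D R_D = 1.71 − 0.503 × 2.06 = 0.675 V.
V_SD = 0.675 V ≥ V_ov = 0.376 V, confirming saturation.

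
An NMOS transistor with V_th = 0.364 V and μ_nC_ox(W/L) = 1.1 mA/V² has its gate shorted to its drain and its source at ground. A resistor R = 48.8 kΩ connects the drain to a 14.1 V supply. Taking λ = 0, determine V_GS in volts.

V_GS = 1.06 V

With gate tied to drain, V_GS = V_DS ≥ V_GS − V_th, so the device is in saturation.
KCL at the drain: ½ k_n (V_GS − V_th)² = (V_DD − V_GS)/R.
Let x = V_GS − 0.364. Then 26.8 x² + x − 13.74 = 0, giving x = 0.697 V (positive root), so V_GS = 1.06 V.
I_D = (V_DD − V_GS)/R = (14.1 − 1.06) / 48.8 = 0.267 mA.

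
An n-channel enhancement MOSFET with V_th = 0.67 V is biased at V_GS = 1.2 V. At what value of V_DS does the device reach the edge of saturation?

The boundary between triode and saturation is V_DS = V_GS − V_th = V_ov.
V_ov = 1.2 − 0.67 = 0.53 V.

V_DS,sat = 0.530 V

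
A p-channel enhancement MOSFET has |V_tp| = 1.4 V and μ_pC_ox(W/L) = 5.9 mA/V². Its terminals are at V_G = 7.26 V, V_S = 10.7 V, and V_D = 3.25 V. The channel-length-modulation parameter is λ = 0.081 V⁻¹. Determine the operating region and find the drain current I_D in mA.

V_SG = V_S − V_G = 10.7 − 7.26 = 3.44 V; V_SD = V_S − V_D = 10.7 − 3.25 = 7.45 V.
V_ov = V_SG − |V_tp| = 3.44 − 1.4 = 2.04 V.
Since V_SD = 7.45 V ≥ V_ov = 2.04 V, the device is in saturation.
I_D = ½ k_p V_ov² (1 + λ V_SD) = 0.5 × 5.9 × 2.04² × (1 + 0.081 × 7.45) = 19.7 mA.

Saturation; I_D = 19.7 mA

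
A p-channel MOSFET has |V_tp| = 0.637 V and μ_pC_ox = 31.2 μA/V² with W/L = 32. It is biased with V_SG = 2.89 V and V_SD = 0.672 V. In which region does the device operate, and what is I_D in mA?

k_p = μ_pC_ox · (W/L) = 0.9984 mA/V².
V_ov = V_SG − |V_tp| = 2.89 − 0.637 = 2.25 V.
Since V_SD = 0.672 V < V_ov = 2.25 V, the device is in the triode region.
I_D = k_p [V_ov · V_SD − ½ V_SD²] = 0.9984 × [2.25 × 0.672 − 0.5 × 0.672²] = 1.29 mA.

Triode; I_D = 1.29 mA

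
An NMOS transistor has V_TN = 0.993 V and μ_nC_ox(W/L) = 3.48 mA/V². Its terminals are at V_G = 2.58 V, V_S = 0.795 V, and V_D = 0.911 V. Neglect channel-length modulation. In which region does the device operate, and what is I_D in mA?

V_GS = V_G − V_S = 2.58 − 0.795 = 1.79 V; V_DS = V_D − V_S = 0.911 − 0.795 = 0.116 V.
V_ov = V_GS − V_TN = 1.79 − 0.993 = 0.792 V.
Since V_DS = 0.116 V < V_ov = 0.792 V, the device is in the triode region.
I_D = k_n [V_ov · V_DS − ½ V_DS²] = 3.48 × [0.792 × 0.116 − 0.5 × 0.116²] = 0.296 mA.

Triode; I_D = 0.296 mA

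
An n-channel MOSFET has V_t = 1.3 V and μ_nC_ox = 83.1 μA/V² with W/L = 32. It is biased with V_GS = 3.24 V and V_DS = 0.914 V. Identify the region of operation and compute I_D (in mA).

Triode; I_D = 3.60 mA

k_n = μ_nC_ox · (W/L) = 2.659 mA/V².
V_ov = V_GS − V_t = 3.24 − 1.3 = 1.94 V.
Since V_DS = 0.914 V < V_ov = 1.94 V, the device is in the triode region.
I_D = k_n [V_ov · V_DS − ½ V_DS²] = 2.659 × [1.94 × 0.914 − 0.5 × 0.914²] = 3.6 mA.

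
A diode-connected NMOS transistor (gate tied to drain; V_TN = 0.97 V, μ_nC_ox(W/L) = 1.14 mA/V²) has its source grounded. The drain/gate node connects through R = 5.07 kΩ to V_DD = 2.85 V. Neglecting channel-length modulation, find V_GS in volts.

With gate tied to drain, V_GS = V_DS ≥ V_GS − V_TN, so the device is in saturation.
KCL at the drain: ½ k_n (V_GS − V_TN)² = (V_DD − V_GS)/R.
Let x = V_GS − 0.97. Then 2.89 x² + x − 1.88 = 0, giving x = 0.652 V (positive root), so V_GS = 1.62 V.
I_D = (V_DD − V_GS)/R = (2.85 − 1.62) / 5.07 = 0.242 mA.

V_GS = 1.62 V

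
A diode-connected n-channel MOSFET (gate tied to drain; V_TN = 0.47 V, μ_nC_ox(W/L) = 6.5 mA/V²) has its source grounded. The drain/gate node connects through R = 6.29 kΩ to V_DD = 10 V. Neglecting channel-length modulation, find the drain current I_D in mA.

With gate tied to drain, V_GS = V_DS ≥ V_GS − V_TN, so the device is in saturation.
KCL at the drain: ½ k_n (V_GS − V_TN)² = (V_DD − V_GS)/R.
Let x = V_GS − 0.47. Then 20.4 x² + x − 9.53 = 0, giving x = 0.659 V (positive root), so V_GS = 1.13 V.
I_D = (V_DD − V_GS)/R = (10 − 1.13) / 6.29 = 1.41 mA.

I_D = 1.41 mA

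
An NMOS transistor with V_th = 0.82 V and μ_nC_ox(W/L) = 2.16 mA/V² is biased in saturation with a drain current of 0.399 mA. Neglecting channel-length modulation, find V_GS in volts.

V_GS = 1.43 V

In saturation I_D = ½ k_n (V_GS − V_th)², so V_GS − V_th = √(2 I_D / k_n) = √(2 × 0.399 / 2.16) = 0.608 V.
V_GS = 0.82 + 0.608 = 1.43 V.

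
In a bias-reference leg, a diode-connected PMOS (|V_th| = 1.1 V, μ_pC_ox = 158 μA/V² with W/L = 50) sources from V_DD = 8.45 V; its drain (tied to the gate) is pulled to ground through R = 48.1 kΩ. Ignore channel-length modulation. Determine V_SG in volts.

V_SG = 1.29 V

With gate tied to drain, V_SG = V_SD ≥ V_SG − |V_th|, so the device is in saturation.
k_p = μ_pC_ox · (W/L) = 7.9 mA/V².
KCL at the drain: ½ k_p (V_SG − |V_th|)² = (V_DD − V_SG)/R.
Let x = V_SG − 1.1. Then 190 x² + x − 7.35 = 0, giving x = 0.194 V (positive root), so V_SG = 1.29 V.
I_D = (V_DD − V_SG)/R = (8.45 − 1.29) / 48.1 = 0.149 mA.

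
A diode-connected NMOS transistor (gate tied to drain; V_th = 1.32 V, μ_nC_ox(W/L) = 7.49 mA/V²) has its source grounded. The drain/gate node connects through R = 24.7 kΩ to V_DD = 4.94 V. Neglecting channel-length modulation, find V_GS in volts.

V_GS = 1.51 V

With gate tied to drain, V_GS = V_DS ≥ V_GS − V_th, so the device is in saturation.
KCL at the drain: ½ k_n (V_GS − V_th)² = (V_DD − V_GS)/R.
Let x = V_GS − 1.32. Then 92.5 x² + x − 3.62 = 0, giving x = 0.192 V (positive root), so V_GS = 1.51 V.
I_D = (V_DD − V_GS)/R = (4.94 − 1.51) / 24.7 = 0.139 mA.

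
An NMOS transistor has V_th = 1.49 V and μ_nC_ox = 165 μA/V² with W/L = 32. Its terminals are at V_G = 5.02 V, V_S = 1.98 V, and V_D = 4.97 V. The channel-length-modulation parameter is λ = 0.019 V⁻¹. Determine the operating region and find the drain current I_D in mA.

Saturation; I_D = 6.70 mA

V_GS = V_G − V_S = 5.02 − 1.98 = 3.04 V; V_DS = V_D − V_S = 4.97 − 1.98 = 2.99 V.
k_n = μ_nC_ox · (W/L) = 5.28 mA/V².
V_ov = V_GS − V_th = 3.04 − 1.49 = 1.55 V.
Since V_DS = 2.99 V ≥ V_ov = 1.55 V, the device is in saturation.
I_D = ½ k_n V_ov² (1 + λ V_DS) = 0.5 × 5.28 × 1.55² × (1 + 0.019 × 2.99) = 6.7 mA.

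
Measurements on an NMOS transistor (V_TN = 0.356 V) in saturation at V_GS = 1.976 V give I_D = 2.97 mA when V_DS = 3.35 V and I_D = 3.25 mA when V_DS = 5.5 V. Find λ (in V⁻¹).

With V_GS fixed, I_D ∝ (1 + λ V_DS) in saturation, so I_D2/I_D1 = (1 + λ V_DS2)/(1 + λ V_DS1).
3.25/2.97 = 1.094 = (1 + 5.5 λ)/(1 + 3.35 λ).
Solving: λ (I_D1 V_DS2 − I_D2 V_DS1) = I_D2 − I_D1, so λ = (3.25 − 2.97) / (2.97 × 5.5 − 3.25 × 3.35) = 0.28 / 5.45 = 0.0514 V⁻¹.

λ = 0.0514 V⁻¹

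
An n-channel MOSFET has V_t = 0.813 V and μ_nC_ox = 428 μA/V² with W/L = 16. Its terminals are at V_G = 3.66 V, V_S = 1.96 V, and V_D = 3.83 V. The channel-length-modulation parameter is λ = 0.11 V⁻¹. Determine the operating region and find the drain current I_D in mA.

V_GS = V_G − V_S = 3.66 − 1.96 = 1.7 V; V_DS = V_D − V_S = 3.83 − 1.96 = 1.87 V.
k_n = μ_nC_ox · (W/L) = 6.848 mA/V².
V_ov = V_GS − V_t = 1.7 − 0.813 = 0.887 V.
Since V_DS = 1.87 V ≥ V_ov = 0.887 V, the device is in saturation.
I_D = ½ k_n V_ov² (1 + λ V_DS) = 0.5 × 6.848 × 0.887² × (1 + 0.11 × 1.87) = 3.25 mA.

Saturation; I_D = 3.25 mA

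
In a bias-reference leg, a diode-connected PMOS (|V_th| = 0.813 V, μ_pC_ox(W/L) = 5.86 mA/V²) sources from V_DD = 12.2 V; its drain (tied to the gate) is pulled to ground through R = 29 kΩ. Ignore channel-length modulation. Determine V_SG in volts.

V_SG = 1.17 V

With gate tied to drain, V_SG = V_SD ≥ V_SG − |V_th|, so the device is in saturation.
KCL at the drain: ½ k_p (V_SG − |V_th|)² = (V_DD − V_SG)/R.
Let x = V_SG − 0.813. Then 85 x² + x − 11.39 = 0, giving x = 0.36 V (positive root), so V_SG = 1.17 V.
I_D = (V_DD − V_SG)/R = (12.2 − 1.17) / 29 = 0.38 mA.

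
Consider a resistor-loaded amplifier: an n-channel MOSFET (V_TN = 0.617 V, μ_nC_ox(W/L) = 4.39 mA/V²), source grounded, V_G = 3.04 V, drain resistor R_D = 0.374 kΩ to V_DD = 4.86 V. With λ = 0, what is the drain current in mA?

I_D = 9.73 mA

V_GS = V_G = 3.04 V, so V_ov = 3.04 − 0.617 = 2.42 V.
Assume saturation: I_D = ½ k_n V_ov² = 0.5 × 4.39 × 2.42² = 12.9 mA, giving V_DS = V_DD − I_D R_D = 4.86 − 12.9 × 0.374 = 0.0404 V.
But 0.0404 V < V_ov = 2.42 V, so the device is actually in triode.
In triode I_D = k_n[V_ov V_DS − ½ V_DS²] and I_D = (V_DD − V_DS)/R_D. Equating: 0.821 V_DS² − 4.978 V_DS + 4.86 = 0, giving V_DS = 1.22 V (the root below V_ov).
I_D = (4.86 − 1.22) / 0.374 = 9.73 mA.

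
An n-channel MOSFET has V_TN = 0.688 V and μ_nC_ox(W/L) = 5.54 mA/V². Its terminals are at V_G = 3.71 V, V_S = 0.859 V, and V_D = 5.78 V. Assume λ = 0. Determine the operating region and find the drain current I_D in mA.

V_GS = V_G − V_S = 3.71 − 0.859 = 2.85 V; V_DS = V_D − V_S = 5.78 − 0.859 = 4.92 V.
V_ov = V_GS − V_TN = 2.85 − 0.688 = 2.16 V.
Since V_DS = 4.92 V ≥ V_ov = 2.16 V, the device is in saturation.
I_D = ½ k_n V_ov² = 0.5 × 5.54 × 2.16² = 13 mA.

Saturation; I_D = 13.0 mA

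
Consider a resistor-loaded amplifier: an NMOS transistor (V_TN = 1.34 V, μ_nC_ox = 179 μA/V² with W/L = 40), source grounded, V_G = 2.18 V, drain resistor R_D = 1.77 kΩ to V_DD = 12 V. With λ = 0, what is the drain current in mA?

V_GS = V_G = 2.18 V, so V_ov = 2.18 − 1.34 = 0.84 V.
k_n = μ_nC_ox · (W/L) = 7.16 mA/V².
Assume saturation: I_D = ½ k_n V_ov² = 0.5 × 7.16 × 0.84² = 2.53 mA, giving V_DS = V_DD − I_D R_D = 12 − 2.53 × 1.77 = 7.53 V.
V_DS = 7.53 V ≥ V_ov = 0.84 V, confirming saturation.

I_D = 2.53 mA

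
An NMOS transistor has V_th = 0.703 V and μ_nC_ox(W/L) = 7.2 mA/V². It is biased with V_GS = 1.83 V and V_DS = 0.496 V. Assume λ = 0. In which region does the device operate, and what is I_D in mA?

V_ov = V_GS − V_th = 1.83 − 0.703 = 1.13 V.
Since V_DS = 0.496 V < V_ov = 1.13 V, the device is in the triode region.
I_D = k_n [V_ov · V_DS − ½ V_DS²] = 7.2 × [1.13 × 0.496 − 0.5 × 0.496²] = 3.14 mA.

Triode; I_D = 3.14 mA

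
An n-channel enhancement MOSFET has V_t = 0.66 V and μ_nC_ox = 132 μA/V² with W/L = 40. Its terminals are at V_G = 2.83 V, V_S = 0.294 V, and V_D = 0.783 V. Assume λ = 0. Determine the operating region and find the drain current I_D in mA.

V_GS = V_G − V_S = 2.83 − 0.294 = 2.54 V; V_DS = V_D − V_S = 0.783 − 0.294 = 0.489 V.
k_n = μ_nC_ox · (W/L) = 5.28 mA/V².
V_ov = V_GS − V_t = 2.54 − 0.66 = 1.88 V.
Since V_DS = 0.489 V < V_ov = 1.88 V, the device is in the triode region.
I_D = k_n [V_ov · V_DS − ½ V_DS²] = 5.28 × [1.88 × 0.489 − 0.5 × 0.489²] = 4.21 mA.

Triode; I_D = 4.21 mA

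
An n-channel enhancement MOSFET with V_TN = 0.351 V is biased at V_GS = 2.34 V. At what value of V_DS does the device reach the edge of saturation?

V_DS,sat = 1.99 V

The boundary between triode and saturation is V_DS = V_GS − V_TN = V_ov.
V_ov = 2.34 − 0.351 = 1.99 V.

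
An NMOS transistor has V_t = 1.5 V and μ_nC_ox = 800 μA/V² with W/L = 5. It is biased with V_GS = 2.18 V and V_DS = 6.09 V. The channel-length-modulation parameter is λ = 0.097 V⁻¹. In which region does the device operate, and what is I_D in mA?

k_n = μ_nC_ox · (W/L) = 4 mA/V².
V_ov = V_GS − V_t = 2.18 − 1.5 = 0.68 V.
Since V_DS = 6.09 V ≥ V_ov = 0.68 V, the device is in saturation.
I_D = ½ k_n V_ov² (1 + λ V_DS) = 0.5 × 4 × 0.68² × (1 + 0.097 × 6.09) = 1.47 mA.

Saturation; I_D = 1.47 mA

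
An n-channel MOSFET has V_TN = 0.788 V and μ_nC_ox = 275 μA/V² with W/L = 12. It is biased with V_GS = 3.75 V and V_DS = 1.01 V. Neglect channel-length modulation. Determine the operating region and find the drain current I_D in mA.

k_n = μ_nC_ox · (W/L) = 3.3 mA/V².
V_ov = V_GS − V_TN = 3.75 − 0.788 = 2.96 V.
Since V_DS = 1.01 V < V_ov = 2.96 V, the device is in the triode region.
I_D = k_n [V_ov · V_DS − ½ V_DS²] = 3.3 × [2.96 × 1.01 − 0.5 × 1.01²] = 8.19 mA.

Triode; I_D = 8.19 mA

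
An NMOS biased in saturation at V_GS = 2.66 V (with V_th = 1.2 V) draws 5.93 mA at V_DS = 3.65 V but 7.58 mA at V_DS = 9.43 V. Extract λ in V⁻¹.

With V_GS fixed, I_D ∝ (1 + λ V_DS) in saturation, so I_D2/I_D1 = (1 + λ V_DS2)/(1 + λ V_DS1).
7.58/5.93 = 1.278 = (1 + 9.43 λ)/(1 + 3.65 λ).
Solving: λ (I_D1 V_DS2 − I_D2 V_DS1) = I_D2 − I_D1, so λ = (7.58 − 5.93) / (5.93 × 9.43 − 7.58 × 3.65) = 1.65 / 28.3 = 0.0584 V⁻¹.

λ = 0.0584 V⁻¹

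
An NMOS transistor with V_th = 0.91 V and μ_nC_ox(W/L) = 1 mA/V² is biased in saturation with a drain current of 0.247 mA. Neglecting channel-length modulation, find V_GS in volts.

In saturation I_D = ½ k_n (V_GS − V_th)², so V_GS − V_th = √(2 I_D / k_n) = √(2 × 0.247 / 1) = 0.703 V.
V_GS = 0.91 + 0.703 = 1.61 V.

V_GS = 1.61 V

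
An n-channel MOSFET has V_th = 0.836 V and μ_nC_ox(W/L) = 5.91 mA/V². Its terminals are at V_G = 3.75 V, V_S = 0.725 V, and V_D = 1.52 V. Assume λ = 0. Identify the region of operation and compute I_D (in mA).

V_GS = V_G − V_S = 3.75 − 0.725 = 3.02 V; V_DS = V_D − V_S = 1.52 − 0.725 = 0.795 V.
V_ov = V_GS − V_th = 3.02 − 0.836 = 2.19 V.
Since V_DS = 0.795 V < V_ov = 2.19 V, the device is in the triode region.
I_D = k_n [V_ov · V_DS − ½ V_DS²] = 5.91 × [2.19 × 0.795 − 0.5 × 0.795²] = 8.42 mA.

Triode; I_D = 8.42 mA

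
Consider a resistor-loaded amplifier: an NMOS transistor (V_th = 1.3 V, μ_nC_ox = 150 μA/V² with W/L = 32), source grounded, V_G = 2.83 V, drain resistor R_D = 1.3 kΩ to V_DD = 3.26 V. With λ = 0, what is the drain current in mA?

I_D = 2.24 mA

V_GS = V_G = 2.83 V, so V_ov = 2.83 − 1.3 = 1.53 V.
k_n = μ_nC_ox · (W/L) = 4.8 mA/V².
Assume saturation: I_D = ½ k_n V_ov² = 0.5 × 4.8 × 1.53² = 5.62 mA, giving V_DS = V_DD − I_D R_D = 3.26 − 5.62 × 1.3 = -4.04 V.
But -4.04 V < V_ov = 1.53 V, so the device is actually in triode.
In triode I_D = k_n[V_ov V_DS − ½ V_DS²] and I_D = (V_DD − V_DS)/R_D. Equating: 3.12 V_DS² − 10.55 V_DS + 3.26 = 0, giving V_DS = 0.344 V (the root below V_ov).
I_D = (3.26 − 0.344) / 1.3 = 2.24 mA.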